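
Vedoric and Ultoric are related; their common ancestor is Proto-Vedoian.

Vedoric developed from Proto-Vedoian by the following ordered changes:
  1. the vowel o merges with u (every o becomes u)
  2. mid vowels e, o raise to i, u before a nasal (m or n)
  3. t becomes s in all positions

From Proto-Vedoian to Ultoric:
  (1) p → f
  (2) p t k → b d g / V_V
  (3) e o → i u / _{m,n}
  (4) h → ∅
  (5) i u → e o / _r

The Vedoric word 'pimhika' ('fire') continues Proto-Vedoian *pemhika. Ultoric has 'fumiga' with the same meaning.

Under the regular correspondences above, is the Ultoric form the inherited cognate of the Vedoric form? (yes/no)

no

Derive the expected Ultoric reflex of *pemhika:
Ultoric: *pemhika > femhika > femhiga > fimhiga > fimiga  (by unconditioned shift, intervocalic voicing, pre-nasal raising, h-loss)
The regular Ultoric reflex would be 'fimiga', but the attested form is 'fumiga'. The correspondence is irregular, so they are not cognates (the Ultoric form has a different source).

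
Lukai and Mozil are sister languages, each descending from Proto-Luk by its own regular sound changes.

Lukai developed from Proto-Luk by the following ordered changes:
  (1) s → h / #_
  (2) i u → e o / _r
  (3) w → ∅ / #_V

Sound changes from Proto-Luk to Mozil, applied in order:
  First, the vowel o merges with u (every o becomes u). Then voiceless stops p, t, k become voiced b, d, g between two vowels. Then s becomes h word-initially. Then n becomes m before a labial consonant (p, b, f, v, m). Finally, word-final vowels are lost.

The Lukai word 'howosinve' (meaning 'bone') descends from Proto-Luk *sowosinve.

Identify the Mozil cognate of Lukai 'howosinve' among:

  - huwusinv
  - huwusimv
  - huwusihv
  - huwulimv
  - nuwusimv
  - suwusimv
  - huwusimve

Mozil: *sowosinve > suwusinve > huwusinve > huwusimve > huwusimv  (by vowel merger, debuccalisation, nasal place assimilation, apocope)
The other candidates each miss or misapply at least one Mozil change.

huwusimv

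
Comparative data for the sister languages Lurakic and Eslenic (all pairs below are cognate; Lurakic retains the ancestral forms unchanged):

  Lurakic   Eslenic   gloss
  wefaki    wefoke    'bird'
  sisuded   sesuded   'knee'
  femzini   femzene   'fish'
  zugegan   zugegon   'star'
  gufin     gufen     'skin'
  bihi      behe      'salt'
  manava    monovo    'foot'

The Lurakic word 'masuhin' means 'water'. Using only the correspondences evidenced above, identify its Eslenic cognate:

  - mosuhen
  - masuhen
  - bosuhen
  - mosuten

wefaki ~ wefoke — Lurakic a corresponds to Eslenic o after a consonant, before a consonant other than r, m, n, p, b, f, v.
femzini ~ femzene, gufin ~ gufen — Lurakic i corresponds to Eslenic e after a consonant, before a nasal.
Applying these to Lurakic 'masuhin':
  masuhin → mosuhin   (a→o after a consonant, before a consonant other than r, m, n, p, b, f, v)
  mosuhin → mosuhen   (i→e after a consonant, before a nasal)
So the Eslenic cognate is 'mosuhen'.

mosuhen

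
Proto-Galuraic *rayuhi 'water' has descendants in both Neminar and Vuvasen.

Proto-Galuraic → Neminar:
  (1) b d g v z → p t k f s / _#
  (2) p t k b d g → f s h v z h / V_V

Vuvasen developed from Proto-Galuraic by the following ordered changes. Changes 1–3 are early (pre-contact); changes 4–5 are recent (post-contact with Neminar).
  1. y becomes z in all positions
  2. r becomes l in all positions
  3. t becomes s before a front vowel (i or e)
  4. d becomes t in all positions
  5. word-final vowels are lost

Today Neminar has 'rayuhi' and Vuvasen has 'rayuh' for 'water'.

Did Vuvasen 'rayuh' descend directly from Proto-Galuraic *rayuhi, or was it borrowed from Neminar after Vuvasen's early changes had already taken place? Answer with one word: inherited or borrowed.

If inherited, *rayuhi would pass through all of Vuvasen's changes:
Vuvasen: *rayuhi > razuhi > lazuhi > lazuh  (by unconditioned shift, unconditioned shift, apocope)
If borrowed from Neminar 'rayuhi' after the early changes, it would undergo only the recent ones:
  rule 4 (unconditioned shift): no change (rayuhi)
  rule 5 (apocope): rayuhi → rayuh
  ⇒ as a loan: rayuh
Vuvasen 'rayuh' matches the loan outcome 'rayuh', not the inherited 'lazuh' — it skipped the early Vuvasen changes, so it was borrowed from Neminar.

borrowed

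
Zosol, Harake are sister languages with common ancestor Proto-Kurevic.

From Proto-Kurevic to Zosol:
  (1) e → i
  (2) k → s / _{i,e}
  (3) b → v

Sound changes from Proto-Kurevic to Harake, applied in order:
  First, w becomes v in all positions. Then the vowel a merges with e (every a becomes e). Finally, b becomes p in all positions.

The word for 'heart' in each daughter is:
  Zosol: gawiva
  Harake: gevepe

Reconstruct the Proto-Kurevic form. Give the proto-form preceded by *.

*gaweba

Position 3: Zosol has w, Harake has v. Zosol preserves w here (none of its changes turn any other segment into w), so the proto-segment is *w.
Position 2: Zosol has a, Harake has e. Zosol preserves a here (none of its changes turn any other segment into a), so the proto-segment is *a.
Position 5: Zosol has v, Harake has p. Taking the neighbouring segments as reconstructed: Zosol v could go back to *b or *v; Harake p could go back to *p or *b — the one source consistent with every daughter is *b.
This points to *gaweba. Verify forward in each daughter:
Zosol: start from *gaweba.
  rule 1 (vowel merger): gaweba → gawiba
  rule 2: no change — gawiba
  rule 3 (unconditioned shift): gawiba → gawiva
  ⇒ Zosol gawiva
Harake: *gaweba
  gaweba → gaveba   [unconditioned shift]
  gaveba → gevebe   [vowel merger]
  gevebe → gevepe   [unconditioned shift]
  giving Harake gevepe.
No other proto-form is consistent with every reflex, so the reconstruction is *gaweba.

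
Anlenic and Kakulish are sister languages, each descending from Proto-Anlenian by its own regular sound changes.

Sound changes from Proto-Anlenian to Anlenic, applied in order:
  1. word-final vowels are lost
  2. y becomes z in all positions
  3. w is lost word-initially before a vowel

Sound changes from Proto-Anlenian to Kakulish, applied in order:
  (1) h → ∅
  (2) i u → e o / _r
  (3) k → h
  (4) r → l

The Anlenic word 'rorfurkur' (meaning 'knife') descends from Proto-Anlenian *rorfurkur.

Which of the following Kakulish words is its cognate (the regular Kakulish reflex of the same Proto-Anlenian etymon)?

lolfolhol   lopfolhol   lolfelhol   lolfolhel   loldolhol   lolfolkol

lolfolhol

Kakulish: *rorfurkur > rorforkor > rorforhor > lolfolhol  (by pre-rhotic lowering, unconditioned shift, unconditioned shift)
The other candidates each miss or misapply at least one Kakulish change.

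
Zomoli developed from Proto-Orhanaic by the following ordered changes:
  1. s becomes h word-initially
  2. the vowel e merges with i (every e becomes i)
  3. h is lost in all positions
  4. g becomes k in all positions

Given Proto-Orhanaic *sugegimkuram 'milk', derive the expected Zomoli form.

Zomoli: start from *sugegimkuram.
  rule 1 (debuccalisation): sugegimkuram → hugegimkuram
  rule 2 (vowel merger): hugegimkuram → hugigimkuram
  rule 3 (h-loss): hugigimkuram → ugigimkuram
  rule 4 (unconditioned shift): ugigimkuram → ukikimkuram
  ⇒ Zomoli ukikimkuram

ukikimkuram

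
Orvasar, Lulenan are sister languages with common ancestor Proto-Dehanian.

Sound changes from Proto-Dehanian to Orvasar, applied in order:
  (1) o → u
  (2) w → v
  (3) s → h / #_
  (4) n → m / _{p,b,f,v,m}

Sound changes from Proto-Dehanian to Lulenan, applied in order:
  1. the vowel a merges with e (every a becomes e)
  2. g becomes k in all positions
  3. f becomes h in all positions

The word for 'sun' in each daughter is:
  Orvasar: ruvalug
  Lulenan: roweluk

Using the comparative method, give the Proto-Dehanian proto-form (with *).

*rowalug

Position 7: Orvasar has g, Lulenan has k. Orvasar preserves g here (none of its changes turn any other segment into g), so the proto-segment is *g.
Position 2: Orvasar has u, Lulenan has o. Lulenan preserves o here (none of its changes turn any other segment into o), so the proto-segment is *o.
This points to *rowalug. Verify forward in each daughter:
Orvasar: *rowalug
  rowalug → ruwalug   [vowel merger]
  ruwalug → ruvalug   [unconditioned shift]
  ruvalug (rule 3 does not apply)
  ruvalug (rule 4 does not apply)
  giving Orvasar ruvalug.
Lulenan: *rowalug
  rowalug → rowelug   [vowel merger]
  rowelug → roweluk   [unconditioned shift]
  roweluk (rule 3 does not apply)
  giving Lulenan roweluk.
Only *rowalug yields all of Orvasar ruvalug, Lulenan roweluk.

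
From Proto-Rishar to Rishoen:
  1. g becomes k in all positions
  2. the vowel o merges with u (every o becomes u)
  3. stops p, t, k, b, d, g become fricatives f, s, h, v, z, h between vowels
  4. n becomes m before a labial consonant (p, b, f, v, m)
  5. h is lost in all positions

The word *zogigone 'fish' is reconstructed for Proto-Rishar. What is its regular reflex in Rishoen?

zuiune

Rishoen: start from *zogigone.
  rule 1 (unconditioned shift): zogigone → zokikone
  rule 2 (vowel merger): zokikone → zukikune
  rule 3 (intervocalic lenition): zukikune → zuhihune
  rule 4: no change — zuhihune
  rule 5 (h-loss): zuhihune → zuiune
  ⇒ Rishoen zuiune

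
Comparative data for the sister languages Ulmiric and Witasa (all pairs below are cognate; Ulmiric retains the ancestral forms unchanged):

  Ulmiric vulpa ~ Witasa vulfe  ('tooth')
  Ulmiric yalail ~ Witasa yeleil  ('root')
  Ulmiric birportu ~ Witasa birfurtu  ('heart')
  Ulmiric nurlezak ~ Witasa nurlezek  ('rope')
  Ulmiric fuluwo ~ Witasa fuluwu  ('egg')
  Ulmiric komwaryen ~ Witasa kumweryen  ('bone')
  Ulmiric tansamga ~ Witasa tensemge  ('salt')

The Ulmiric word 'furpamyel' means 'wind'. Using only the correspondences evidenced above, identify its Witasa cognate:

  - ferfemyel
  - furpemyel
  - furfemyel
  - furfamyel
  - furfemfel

vulpa ~ vulfe — Ulmiric p corresponds to Witasa f after a consonant, before a back vowel.
tansamga ~ tensemge — Ulmiric a corresponds to Witasa e after a consonant, before a nasal.
Applying these to Ulmiric 'furpamyel':
  furpamyel → furfamyel   (p→f after a consonant, before a back vowel)
  furfamyel → furfemyel   (a→e after a consonant, before a nasal)
So the Witasa cognate is 'furfemyel'.

furfemyel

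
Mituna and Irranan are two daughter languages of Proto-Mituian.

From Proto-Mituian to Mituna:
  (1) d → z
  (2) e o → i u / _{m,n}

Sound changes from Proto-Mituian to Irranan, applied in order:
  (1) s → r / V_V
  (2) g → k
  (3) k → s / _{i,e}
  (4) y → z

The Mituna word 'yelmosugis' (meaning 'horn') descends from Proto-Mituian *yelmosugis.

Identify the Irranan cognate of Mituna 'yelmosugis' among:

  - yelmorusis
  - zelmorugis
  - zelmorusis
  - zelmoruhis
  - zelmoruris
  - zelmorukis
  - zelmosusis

Irranan: *yelmosugis > yelmorugis > yelmorukis > yelmorusis > zelmorusis  (by rhotacism, unconditioned shift, palatalisation, unconditioned shift)

zelmorusis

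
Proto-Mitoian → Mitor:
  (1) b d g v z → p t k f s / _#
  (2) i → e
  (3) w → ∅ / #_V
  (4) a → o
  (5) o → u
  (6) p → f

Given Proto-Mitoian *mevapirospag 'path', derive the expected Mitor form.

Mitor: start from *mevapirospag.
  rule 1 (final devoicing): mevapirospag → mevapirospak
  rule 2 (vowel merger): mevapirospak → mevaperospak
  rule 3: no change — mevaperospak
  rule 4 (vowel merger): mevaperospak → mevoperospok
  rule 5 (vowel merger): mevoperospok → mevuperuspuk
  rule 6 (unconditioned shift): mevuperuspuk → mevuferusfuk
  ⇒ Mitor mevuferusfuk

mevuferusfuk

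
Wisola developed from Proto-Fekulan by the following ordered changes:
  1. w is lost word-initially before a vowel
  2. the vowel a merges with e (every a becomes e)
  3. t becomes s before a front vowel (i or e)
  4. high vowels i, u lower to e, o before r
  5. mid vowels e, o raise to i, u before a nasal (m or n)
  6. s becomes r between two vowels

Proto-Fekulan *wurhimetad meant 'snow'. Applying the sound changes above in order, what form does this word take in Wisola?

Wisola: *wurhimetad > urhimetad > urhimeted > urhimesed > orhimesed > orhimered  (by glide loss, vowel merger, palatalisation, pre-rhotic lowering, rhotacism)

orhimered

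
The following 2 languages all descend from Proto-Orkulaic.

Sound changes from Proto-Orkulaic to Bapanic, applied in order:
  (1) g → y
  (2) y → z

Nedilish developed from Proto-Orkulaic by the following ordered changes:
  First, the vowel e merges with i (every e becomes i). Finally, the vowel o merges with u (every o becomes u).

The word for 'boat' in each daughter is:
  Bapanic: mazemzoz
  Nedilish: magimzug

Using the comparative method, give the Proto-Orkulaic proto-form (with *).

Position 3: Bapanic has z, Nedilish has g. Nedilish preserves g here (none of its changes turn any other segment into g), so the proto-segment is *g.
Position 8: Bapanic has z, Nedilish has g. Nedilish preserves g here (none of its changes turn any other segment into g), so the proto-segment is *g.
This points to *magemzog. Verify forward in each daughter:
Bapanic: start from *magemzog.
  rule 1 (unconditioned shift): magemzog → mayemzoy
  rule 2 (unconditioned shift): mayemzoy → mazemzoz
  ⇒ Bapanic mazemzoz
Nedilish: start from *magemzog.
  rule 1 (vowel merger): magemzog → magimzog
  rule 2 (vowel merger): magimzog → magimzug
  ⇒ Nedilish magimzug
*magemzog is the unique common source.

*magemzog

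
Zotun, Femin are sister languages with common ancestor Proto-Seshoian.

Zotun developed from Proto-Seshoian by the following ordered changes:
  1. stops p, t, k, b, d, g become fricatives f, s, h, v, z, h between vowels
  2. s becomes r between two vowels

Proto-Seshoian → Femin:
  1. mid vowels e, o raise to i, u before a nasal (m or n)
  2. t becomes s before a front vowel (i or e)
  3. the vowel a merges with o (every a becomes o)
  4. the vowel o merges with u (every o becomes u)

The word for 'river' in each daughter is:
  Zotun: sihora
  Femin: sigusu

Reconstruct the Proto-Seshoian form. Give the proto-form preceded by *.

Position 5: Zotun has r, Femin has s. Taking the neighbouring segments as reconstructed: Zotun r could go back to *t or *s or *r; Femin s can only go back to *s — the one source consistent with every daughter is *s.
Position 4: Zotun has o, Femin has u. Zotun preserves o here (none of its changes turn any other segment into o), so the proto-segment is *o.
Position 6: Zotun has a, Femin has u. Zotun preserves a here (none of its changes turn any other segment into a), so the proto-segment is *a.
Verify the candidate proto-form against each daughter:
Zotun: start from *sigosa.
  rule 1 (intervocalic lenition): sigosa → sihosa
  rule 2 (rhotacism): sihosa → sihora
  ⇒ Zotun sihora
Femin: *sigosa
  sigosa (rule 1 does not apply)
  sigosa (rule 2 does not apply)
  sigosa → sigoso   [vowel merger]
  sigoso → sigusu   [vowel merger]
  giving Femin sigusu.
Only *sigosa yields all of Zotun sihora, Femin sigusu.

*sigosa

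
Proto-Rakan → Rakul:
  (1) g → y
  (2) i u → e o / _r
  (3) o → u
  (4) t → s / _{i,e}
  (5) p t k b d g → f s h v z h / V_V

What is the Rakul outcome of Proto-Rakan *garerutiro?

Rakul: *garerutiro
  garerutiro → yarerutiro   [unconditioned shift]
  yarerutiro → yarerutero   [pre-rhotic lowering]
  yarerutero → yareruteru   [vowel merger]
  yareruteru → yareruseru   [palatalisation]
  yareruseru (rule 5 does not apply)
  giving Rakul yareruseru.

yareruseru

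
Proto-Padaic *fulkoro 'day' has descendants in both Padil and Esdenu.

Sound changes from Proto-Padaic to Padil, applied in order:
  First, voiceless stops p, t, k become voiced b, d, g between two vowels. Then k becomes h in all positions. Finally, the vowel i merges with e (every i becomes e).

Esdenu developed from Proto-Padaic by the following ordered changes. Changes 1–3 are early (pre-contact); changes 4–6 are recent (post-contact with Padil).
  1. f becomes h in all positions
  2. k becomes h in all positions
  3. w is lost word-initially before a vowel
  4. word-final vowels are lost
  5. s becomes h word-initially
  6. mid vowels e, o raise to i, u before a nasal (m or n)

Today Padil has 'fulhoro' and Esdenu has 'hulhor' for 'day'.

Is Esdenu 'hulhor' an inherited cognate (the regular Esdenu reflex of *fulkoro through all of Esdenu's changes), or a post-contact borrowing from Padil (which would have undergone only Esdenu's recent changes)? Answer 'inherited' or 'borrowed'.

If inherited, *fulkoro would pass through all of Esdenu's changes:
Esdenu: *fulkoro > hulkoro > hulhoro > hulhor  (by unconditioned shift, unconditioned shift, apocope)
If borrowed from Padil 'fulhoro' after the early changes, it would undergo only the recent ones:
  rule 4 (apocope): fulhoro → fulhor
  rule 5 (debuccalisation): no change (fulhor)
  rule 6 (pre-nasal raising): no change (fulhor)
  ⇒ as a loan: fulhor
Esdenu 'hulhor' matches the inherited outcome exactly, so it is an inherited cognate, not a loan.

inherited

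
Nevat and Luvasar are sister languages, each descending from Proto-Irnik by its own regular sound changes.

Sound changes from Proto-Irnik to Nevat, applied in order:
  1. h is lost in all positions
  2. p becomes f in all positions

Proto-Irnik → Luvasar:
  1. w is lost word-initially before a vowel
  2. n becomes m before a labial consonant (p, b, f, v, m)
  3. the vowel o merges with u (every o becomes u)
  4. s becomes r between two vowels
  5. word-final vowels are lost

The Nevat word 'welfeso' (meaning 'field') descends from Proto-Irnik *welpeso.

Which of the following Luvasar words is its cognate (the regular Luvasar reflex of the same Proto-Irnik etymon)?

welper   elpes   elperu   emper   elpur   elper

Luvasar: *welpeso
  welpeso → elpeso   [glide loss]
  elpeso (rule 2 does not apply)
  elpeso → elpesu   [vowel merger]
  elpesu → elperu   [rhotacism]
  elperu → elper   [apocope]
  giving Luvasar elper.
Among the options, 'elper' alone shows every Luvasar change applied in order.

elper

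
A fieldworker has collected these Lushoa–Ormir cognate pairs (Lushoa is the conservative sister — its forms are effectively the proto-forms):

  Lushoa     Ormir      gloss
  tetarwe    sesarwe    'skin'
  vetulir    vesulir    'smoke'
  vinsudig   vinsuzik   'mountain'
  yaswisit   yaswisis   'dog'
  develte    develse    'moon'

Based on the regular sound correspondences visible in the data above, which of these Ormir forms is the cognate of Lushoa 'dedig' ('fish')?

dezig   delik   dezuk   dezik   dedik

dezik

vinsudig ~ vinsuzik — Lushoa d corresponds to Ormir z between vowels (before a front vowel).
vinsudig ~ vinsuzik — Lushoa g corresponds to Ormir k word-finally.
Applying these to Lushoa 'dedig':
  dedig → dezig   (d→z between vowels (before a front vowel))
  dezig → dezik   (g→k word-finally)
So the Ormir cognate is 'dezik'.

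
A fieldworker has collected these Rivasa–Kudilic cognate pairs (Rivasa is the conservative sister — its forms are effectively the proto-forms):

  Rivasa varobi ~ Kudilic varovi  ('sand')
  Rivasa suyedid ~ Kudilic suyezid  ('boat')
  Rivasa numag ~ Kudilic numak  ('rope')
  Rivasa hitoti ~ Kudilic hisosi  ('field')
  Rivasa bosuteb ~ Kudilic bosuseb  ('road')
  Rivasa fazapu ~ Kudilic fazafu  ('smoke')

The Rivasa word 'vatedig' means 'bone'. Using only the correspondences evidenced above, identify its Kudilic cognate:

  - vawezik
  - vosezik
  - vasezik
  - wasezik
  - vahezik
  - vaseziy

vasezik

bosuteb ~ bosuseb — Rivasa t corresponds to Kudilic s between vowels (before a front vowel).
suyedid ~ suyezid — Rivasa d corresponds to Kudilic z between vowels (before a front vowel).
numag ~ numak — Rivasa g corresponds to Kudilic k word-finally.
Applying these to Rivasa 'vatedig':
  vatedig → vasedig   (t→s between vowels (before a front vowel))
  vasedig → vasezig   (d→z between vowels (before a front vowel))
  vasezig → vasezik   (g→k word-finally)
So the Kudilic cognate is 'vasezik'.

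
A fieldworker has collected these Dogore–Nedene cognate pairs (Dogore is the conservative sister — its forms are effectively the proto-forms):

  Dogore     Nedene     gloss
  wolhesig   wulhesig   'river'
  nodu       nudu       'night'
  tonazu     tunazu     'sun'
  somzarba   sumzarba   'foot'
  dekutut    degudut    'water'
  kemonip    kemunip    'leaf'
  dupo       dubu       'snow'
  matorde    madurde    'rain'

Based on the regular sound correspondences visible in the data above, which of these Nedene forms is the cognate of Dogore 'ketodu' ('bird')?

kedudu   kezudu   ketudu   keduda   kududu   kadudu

matorde ~ madurde — Dogore t corresponds to Nedene d between vowels (before a back vowel).
wolhesig ~ wulhesig, nodu ~ nudu — Dogore o corresponds to Nedene u after a consonant, before a consonant other than r, m, n, p, b, f, v.
Applying these to Dogore 'ketodu':
  ketodu → kedodu   (t→d between vowels (before a back vowel))
  kedodu → kedudu   (o→u after a consonant, before a consonant other than r, m, n, p, b, f, v)
So the Nedene cognate is 'kedudu'.

kedudu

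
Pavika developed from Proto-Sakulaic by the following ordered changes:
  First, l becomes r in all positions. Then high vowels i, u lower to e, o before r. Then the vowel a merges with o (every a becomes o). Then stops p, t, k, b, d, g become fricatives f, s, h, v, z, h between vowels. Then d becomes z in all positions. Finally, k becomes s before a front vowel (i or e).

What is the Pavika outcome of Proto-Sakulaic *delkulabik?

Pavika: start from *delkulabik.
  rule 1 (unconditioned shift): delkulabik → derkurabik
  rule 2 (pre-rhotic lowering): derkurabik → derkorabik
  rule 3 (vowel merger): derkorabik → derkorobik
  rule 4 (intervocalic lenition): derkorobik → derkorovik
  rule 5 (unconditioned shift): derkorovik → zerkorovik
  rule 6: no change — zerkorovik
  ⇒ Pavika zerkorovik

zerkorovik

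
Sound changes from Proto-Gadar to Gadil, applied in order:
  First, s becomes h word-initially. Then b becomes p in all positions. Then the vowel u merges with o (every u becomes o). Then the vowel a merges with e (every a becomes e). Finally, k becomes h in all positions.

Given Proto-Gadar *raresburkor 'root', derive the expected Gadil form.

Gadil: start from *raresburkor.
  rule 1: no change — raresburkor
  rule 2 (unconditioned shift): raresburkor → rarespurkor
  rule 3 (vowel merger): rarespurkor → raresporkor
  rule 4 (vowel merger): raresporkor → reresporkor
  rule 5 (unconditioned shift): reresporkor → reresporhor
  ⇒ Gadil reresporhor

reresporhor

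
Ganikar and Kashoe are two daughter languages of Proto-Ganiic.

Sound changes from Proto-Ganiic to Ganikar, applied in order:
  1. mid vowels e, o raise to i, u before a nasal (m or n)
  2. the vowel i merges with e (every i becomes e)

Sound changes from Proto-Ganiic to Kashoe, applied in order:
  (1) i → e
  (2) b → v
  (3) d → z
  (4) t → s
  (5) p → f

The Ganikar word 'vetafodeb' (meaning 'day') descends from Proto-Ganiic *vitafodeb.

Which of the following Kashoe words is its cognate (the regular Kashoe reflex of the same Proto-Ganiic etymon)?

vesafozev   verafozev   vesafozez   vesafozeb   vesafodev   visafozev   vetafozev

vesafozev

Kashoe: start from *vitafodeb.
  rule 1 (vowel merger): vitafodeb → vetafodeb
  rule 2 (unconditioned shift): vetafodeb → vetafodev
  rule 3 (unconditioned shift): vetafodev → vetafozev
  rule 4 (unconditioned shift): vetafozev → vesafozev
  rule 5: no change — vesafozev
  ⇒ Kashoe vesafozev
Only 'vesafozev' matches the regular Kashoe development of *vitafodeb.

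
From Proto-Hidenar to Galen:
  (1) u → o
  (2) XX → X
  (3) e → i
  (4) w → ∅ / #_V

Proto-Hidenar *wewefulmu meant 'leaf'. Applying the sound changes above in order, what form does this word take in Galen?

iwifolmo

Galen: *wewefulmu > wewefolmo > wiwifolmo > iwifolmo  (by vowel merger, vowel merger, glide loss)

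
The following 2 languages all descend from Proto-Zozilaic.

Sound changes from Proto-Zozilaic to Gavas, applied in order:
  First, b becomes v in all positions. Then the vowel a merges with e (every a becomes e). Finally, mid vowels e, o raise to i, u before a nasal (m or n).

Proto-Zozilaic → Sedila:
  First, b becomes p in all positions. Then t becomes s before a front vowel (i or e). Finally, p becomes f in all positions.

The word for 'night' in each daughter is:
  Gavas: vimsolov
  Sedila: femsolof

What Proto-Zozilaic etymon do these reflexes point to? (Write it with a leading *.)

Position 1: Gavas has v, Sedila has f. Taking the neighbouring segments as reconstructed: Gavas v could go back to *b or *v; Sedila f could go back to *p or *b or *f — the one source consistent with every daughter is *b.
Position 8: Gavas has v, Sedila has f. Taking the neighbouring segments as reconstructed: Gavas v could go back to *b or *v; Sedila f could go back to *p or *b or *f — the one source consistent with every daughter is *b.
Verify the candidate proto-form against each daughter:
Gavas: start from *bemsolob.
  rule 1 (unconditioned shift): bemsolob → vemsolov
  rule 2: no change — vemsolov
  rule 3 (pre-nasal raising): vemsolov → vimsolov
  ⇒ Gavas vimsolov
Sedila: *bemsolob > pemsolop > femsolof  (by unconditioned shift, unconditioned shift)
No other proto-form is consistent with every reflex, so the reconstruction is *bemsolob.

*bemsolob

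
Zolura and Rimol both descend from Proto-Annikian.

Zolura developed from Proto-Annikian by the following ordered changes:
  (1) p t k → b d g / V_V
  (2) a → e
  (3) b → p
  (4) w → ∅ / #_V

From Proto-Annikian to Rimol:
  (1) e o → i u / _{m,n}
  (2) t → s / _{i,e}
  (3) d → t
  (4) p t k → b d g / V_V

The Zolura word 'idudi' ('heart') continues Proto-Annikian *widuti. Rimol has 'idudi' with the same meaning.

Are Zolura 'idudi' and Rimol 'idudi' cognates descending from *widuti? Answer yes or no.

Derive the expected Rimol reflex of *widuti:
Rimol: *widuti
  widuti (rule 1 does not apply)
  widuti → widusi   [palatalisation]
  widusi → witusi   [unconditioned shift]
  witusi → widusi   [intervocalic voicing]
  giving Rimol widusi.
The regular Rimol reflex would be 'widusi', but the attested form is 'idudi'. The correspondence is irregular, so they are not cognates (the Rimol form has a different source).

no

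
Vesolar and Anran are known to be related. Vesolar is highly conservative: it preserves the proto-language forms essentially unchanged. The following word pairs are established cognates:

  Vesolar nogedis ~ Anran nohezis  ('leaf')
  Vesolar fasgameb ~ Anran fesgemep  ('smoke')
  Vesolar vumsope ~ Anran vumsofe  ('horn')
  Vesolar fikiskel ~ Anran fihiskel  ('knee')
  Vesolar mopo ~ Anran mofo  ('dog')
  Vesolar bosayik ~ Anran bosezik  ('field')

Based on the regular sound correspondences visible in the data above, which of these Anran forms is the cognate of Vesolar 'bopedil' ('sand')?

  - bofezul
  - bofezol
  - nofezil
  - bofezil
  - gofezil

bofezil

vumsope ~ vumsofe — Vesolar p corresponds to Anran f between vowels (before a front vowel).
nogedis ~ nohezis — Vesolar d corresponds to Anran z between vowels (before a front vowel).
Applying these to Vesolar 'bopedil':
  bopedil → bofedil   (p→f between vowels (before a front vowel))
  bofedil → bofezil   (d→z between vowels (before a front vowel))
So the Anran cognate is 'bofezil'.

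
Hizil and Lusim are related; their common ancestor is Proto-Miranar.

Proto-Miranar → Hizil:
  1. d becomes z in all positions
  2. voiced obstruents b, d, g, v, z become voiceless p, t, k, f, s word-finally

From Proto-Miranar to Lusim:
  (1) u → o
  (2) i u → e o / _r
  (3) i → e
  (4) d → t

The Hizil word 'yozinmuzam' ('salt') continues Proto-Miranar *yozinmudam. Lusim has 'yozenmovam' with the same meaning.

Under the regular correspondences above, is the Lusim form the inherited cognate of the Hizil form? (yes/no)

no

Derive the expected Lusim reflex of *yozinmudam:
Lusim: *yozinmudam
  yozinmudam → yozinmodam   [vowel merger]
  yozinmodam (rule 2 does not apply)
  yozinmodam → yozenmodam   [vowel merger]
  yozenmodam → yozenmotam   [unconditioned shift]
  giving Lusim yozenmotam.
The regular Lusim reflex would be 'yozenmotam', but the attested form is 'yozenmovam'. The correspondence is irregular, so they are not cognates (the Lusim form has a different source).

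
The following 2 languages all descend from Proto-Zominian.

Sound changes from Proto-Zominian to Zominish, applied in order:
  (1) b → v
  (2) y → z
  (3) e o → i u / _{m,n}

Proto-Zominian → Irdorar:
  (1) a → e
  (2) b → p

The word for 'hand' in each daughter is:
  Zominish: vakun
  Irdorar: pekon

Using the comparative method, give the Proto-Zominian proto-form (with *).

Position 4: Zominish has u, Irdorar has o. Irdorar preserves o here (none of its changes turn any other segment into o), so the proto-segment is *o.
Position 1: Zominish has v, Irdorar has p. Taking the neighbouring segments as reconstructed: Zominish v could go back to *b or *v; Irdorar p could go back to *p or *b — the one source consistent with every daughter is *b.
This points to *bakon. Verify forward in each daughter:
Zominish: start from *bakon.
  rule 1 (unconditioned shift): bakon → vakon
  rule 2: no change — vakon
  rule 3 (pre-nasal raising): vakon → vakun
  ⇒ Zominish vakun
Irdorar: *bakon
  bakon → bekon   [vowel merger]
  bekon → pekon   [unconditioned shift]
  giving Irdorar pekon.
No other proto-form is consistent with every reflex, so the reconstruction is *bakon.

*bakon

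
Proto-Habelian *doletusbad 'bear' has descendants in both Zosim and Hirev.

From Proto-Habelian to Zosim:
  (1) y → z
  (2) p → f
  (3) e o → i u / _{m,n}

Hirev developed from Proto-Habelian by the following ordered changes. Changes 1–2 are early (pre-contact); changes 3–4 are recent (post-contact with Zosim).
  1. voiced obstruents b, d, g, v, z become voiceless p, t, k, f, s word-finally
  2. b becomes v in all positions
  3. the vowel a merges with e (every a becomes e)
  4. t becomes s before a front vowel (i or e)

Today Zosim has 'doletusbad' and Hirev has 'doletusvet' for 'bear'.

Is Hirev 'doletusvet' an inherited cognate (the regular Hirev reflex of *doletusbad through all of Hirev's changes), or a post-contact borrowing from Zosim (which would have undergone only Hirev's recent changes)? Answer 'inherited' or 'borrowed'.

If inherited, *doletusbad would pass through all of Hirev's changes:
Hirev: start from *doletusbad.
  rule 1 (final devoicing): doletusbad → doletusbat
  rule 2 (unconditioned shift): doletusbat → doletusvat
  rule 3 (vowel merger): doletusvat → doletusvet
  rule 4: no change — doletusvet
  ⇒ Hirev doletusvet
If borrowed from Zosim 'doletusbad' after the early changes, it would undergo only the recent ones:
  rule 3 (vowel merger): doletusbad → doletusbed
  rule 4 (palatalisation): no change (doletusbed)
  ⇒ as a loan: doletusbed
Hirev 'doletusvet' matches the inherited outcome exactly, so it is an inherited cognate, not a loan.

inherited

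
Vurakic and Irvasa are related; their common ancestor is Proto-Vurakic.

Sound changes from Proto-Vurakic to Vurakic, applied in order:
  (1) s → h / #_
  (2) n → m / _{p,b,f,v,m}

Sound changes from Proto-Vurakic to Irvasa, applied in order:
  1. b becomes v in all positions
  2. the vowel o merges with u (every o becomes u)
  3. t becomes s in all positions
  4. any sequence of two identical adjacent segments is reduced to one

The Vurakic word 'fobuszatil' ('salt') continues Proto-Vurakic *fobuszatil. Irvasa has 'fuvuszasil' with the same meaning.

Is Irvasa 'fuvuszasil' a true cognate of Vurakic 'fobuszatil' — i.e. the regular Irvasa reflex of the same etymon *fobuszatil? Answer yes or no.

yes

Derive the expected Irvasa reflex of *fobuszatil:
Irvasa: *fobuszatil > fovuszatil > fuvuszatil > fuvuszasil  (by unconditioned shift, vowel merger, unconditioned shift)
Irvasa 'fuvuszasil' matches the regular reflex exactly, so the pair is cognate.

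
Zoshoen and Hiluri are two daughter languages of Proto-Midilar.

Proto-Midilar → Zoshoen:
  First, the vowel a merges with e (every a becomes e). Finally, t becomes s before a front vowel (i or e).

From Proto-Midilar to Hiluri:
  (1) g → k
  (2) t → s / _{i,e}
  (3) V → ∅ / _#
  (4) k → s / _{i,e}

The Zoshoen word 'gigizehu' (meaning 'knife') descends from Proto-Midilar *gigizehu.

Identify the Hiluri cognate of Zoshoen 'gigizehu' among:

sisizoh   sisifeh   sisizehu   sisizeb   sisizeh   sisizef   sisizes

sisizeh

Hiluri: *gigizehu > kikizehu > kikizeh > sisizeh  (by unconditioned shift, apocope, palatalisation)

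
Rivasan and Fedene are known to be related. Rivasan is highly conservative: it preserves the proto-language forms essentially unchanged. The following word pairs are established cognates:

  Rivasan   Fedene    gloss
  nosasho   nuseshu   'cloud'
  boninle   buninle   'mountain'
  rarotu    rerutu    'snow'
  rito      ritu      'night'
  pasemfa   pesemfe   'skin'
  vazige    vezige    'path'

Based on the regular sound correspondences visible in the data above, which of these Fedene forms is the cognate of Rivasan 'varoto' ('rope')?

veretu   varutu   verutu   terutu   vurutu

verutu

rarotu ~ rerutu — Rivasan a corresponds to Fedene e after a consonant, before r.
nosasho ~ nuseshu, rarotu ~ rerutu — Rivasan o corresponds to Fedene u after a consonant, before a consonant other than r, m, n, p, b, f, v.
nosasho ~ nuseshu, rito ~ ritu — Rivasan o corresponds to Fedene u word-finally.
Applying these to Rivasan 'varoto':
  varoto → veroto   (a→e after a consonant, before r)
  veroto → veruto   (o→u after a consonant, before a consonant other than r, m, n, p, b, f, v)
  veruto → verutu   (o→u word-finally)
So the Fedene cognate is 'verutu'.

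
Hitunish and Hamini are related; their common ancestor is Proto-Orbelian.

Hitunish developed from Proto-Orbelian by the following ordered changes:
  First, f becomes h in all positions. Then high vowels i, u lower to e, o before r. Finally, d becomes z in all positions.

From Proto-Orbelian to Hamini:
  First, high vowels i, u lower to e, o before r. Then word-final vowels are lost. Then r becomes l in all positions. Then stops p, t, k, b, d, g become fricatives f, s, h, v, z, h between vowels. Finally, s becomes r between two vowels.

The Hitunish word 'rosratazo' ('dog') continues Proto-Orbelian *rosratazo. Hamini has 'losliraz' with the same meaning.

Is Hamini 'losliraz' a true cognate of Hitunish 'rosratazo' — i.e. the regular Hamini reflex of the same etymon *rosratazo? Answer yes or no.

no

Derive the expected Hamini reflex of *rosratazo:
Hamini: *rosratazo
  rosratazo (rule 1 does not apply)
  rosratazo → rosrataz   [apocope]
  rosrataz → loslataz   [unconditioned shift]
  loslataz → loslasaz   [intervocalic lenition]
  loslasaz → loslaraz   [rhotacism]
  giving Hamini loslaraz.
The regular Hamini reflex would be 'loslaraz', but the attested form is 'losliraz'. The correspondence is irregular, so they are not cognates (the Hamini form has a different source).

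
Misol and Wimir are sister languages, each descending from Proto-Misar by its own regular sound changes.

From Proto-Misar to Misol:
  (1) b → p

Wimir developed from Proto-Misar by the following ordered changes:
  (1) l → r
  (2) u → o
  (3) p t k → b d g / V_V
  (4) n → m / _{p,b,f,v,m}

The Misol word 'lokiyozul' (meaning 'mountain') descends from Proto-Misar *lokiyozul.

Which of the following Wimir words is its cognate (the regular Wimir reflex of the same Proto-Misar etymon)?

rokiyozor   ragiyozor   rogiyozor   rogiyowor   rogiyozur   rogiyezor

Wimir: *lokiyozul
  lokiyozul → rokiyozur   [unconditioned shift]
  rokiyozur → rokiyozor   [vowel merger]
  rokiyozor → rogiyozor   [intervocalic voicing]
  rogiyozor (rule 4 does not apply)
  giving Wimir rogiyozor.
The other candidates each miss or misapply at least one Wimir change.

rogiyozor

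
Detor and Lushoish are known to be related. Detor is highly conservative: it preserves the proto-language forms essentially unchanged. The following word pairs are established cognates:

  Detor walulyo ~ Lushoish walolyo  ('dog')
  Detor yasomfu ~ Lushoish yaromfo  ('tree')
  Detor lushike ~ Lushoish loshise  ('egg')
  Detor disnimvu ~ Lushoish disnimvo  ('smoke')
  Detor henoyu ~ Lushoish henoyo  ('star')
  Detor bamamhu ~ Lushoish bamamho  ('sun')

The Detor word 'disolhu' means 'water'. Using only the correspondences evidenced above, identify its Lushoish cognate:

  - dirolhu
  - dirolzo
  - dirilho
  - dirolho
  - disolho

dirolho

yasomfu ~ yaromfo — Detor s corresponds to Lushoish r between vowels (before a back vowel).
yasomfu ~ yaromfo, disnimvu ~ disnimvo — Detor u corresponds to Lushoish o word-finally.
Applying these to Detor 'disolhu':
  disolhu → dirolhu   (s→r between vowels (before a back vowel))
  dirolhu → dirolho   (u→o word-finally)
So the Lushoish cognate is 'dirolho'.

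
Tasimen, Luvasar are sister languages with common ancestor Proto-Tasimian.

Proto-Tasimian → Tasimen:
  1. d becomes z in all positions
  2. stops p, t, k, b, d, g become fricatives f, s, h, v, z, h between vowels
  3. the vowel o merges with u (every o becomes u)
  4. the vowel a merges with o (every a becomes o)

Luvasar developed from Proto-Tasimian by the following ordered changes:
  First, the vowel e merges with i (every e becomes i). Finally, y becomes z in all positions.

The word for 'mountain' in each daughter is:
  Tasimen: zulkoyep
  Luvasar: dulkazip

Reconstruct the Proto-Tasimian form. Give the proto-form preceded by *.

Position 1: Tasimen has z, Luvasar has d. Luvasar preserves d here (none of its changes turn any other segment into d), so the proto-segment is *d.
Position 5: Tasimen has o, Luvasar has a. Luvasar preserves a here (none of its changes turn any other segment into a), so the proto-segment is *a.
This points to *dulkayep. Verify forward in each daughter:
Tasimen: *dulkayep > zulkayep > zulkoyep  (by unconditioned shift, vowel merger)
Luvasar: start from *dulkayep.
  rule 1 (vowel merger): dulkayep → dulkayip
  rule 2 (unconditioned shift): dulkayip → dulkazip
  ⇒ Luvasar dulkazip
No other proto-form is consistent with every reflex, so the reconstruction is *dulkayep.

*dulkayep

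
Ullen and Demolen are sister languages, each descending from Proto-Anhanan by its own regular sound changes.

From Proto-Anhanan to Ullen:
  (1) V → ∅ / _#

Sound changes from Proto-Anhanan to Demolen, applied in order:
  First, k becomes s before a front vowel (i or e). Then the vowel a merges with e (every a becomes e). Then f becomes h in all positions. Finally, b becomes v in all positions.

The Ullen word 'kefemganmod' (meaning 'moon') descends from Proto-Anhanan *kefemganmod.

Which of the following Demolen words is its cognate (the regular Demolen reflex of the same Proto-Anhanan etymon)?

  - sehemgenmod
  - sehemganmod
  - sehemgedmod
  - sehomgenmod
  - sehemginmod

Demolen: *kefemganmod > sefemganmod > sefemgenmod > sehemgenmod  (by palatalisation, vowel merger, unconditioned shift)
The other candidates each miss or misapply at least one Demolen change.

sehemgenmod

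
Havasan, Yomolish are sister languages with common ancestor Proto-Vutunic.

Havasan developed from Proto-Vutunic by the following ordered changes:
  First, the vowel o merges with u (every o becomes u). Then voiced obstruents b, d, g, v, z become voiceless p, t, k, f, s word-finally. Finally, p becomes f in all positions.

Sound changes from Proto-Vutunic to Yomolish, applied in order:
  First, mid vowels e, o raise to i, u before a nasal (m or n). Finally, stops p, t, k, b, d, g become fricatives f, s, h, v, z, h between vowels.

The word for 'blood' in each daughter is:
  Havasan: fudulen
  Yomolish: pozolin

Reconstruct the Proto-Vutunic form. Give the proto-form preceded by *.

Position 3: Havasan has d, Yomolish has z. Havasan preserves d here (none of its changes turn any other segment into d), so the proto-segment is *d.
Position 6: Havasan has e, Yomolish has i. Havasan preserves e here (none of its changes turn any other segment into e), so the proto-segment is *e.
Continuing position by position gives *podolen; check it forward:
Havasan: *podolen > pudulen > fudulen  (by vowel merger, unconditioned shift)
Yomolish: start from *podolen.
  rule 1 (pre-nasal raising): podolen → podolin
  rule 2 (intervocalic lenition): podolin → pozolin
  ⇒ Yomolish pozolin
*podolen is the unique common source.

*podolen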